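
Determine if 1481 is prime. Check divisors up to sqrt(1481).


Check divisors up to sqrt(1481) = 38.4838
No divisors found.
1481 is prime.

Yes, 1481 is prime


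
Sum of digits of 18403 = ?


1 + 8 + 4 + 0 + 3 = 16


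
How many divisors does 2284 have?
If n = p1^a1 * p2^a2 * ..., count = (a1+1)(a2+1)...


2284 = 2^2 × 571^1
d(2284) = (2+1) × (1+1) = 6

6 divisors


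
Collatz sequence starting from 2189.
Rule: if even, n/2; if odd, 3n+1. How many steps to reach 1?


2189 → 6568 → 3284 → 1642 → 821 → 2464 → 1232 → 616 → 308 → 154 → 77 → 232 → 116 → 58 → 29 → 88 → 44 → 22 → 11 → 34 → 17 → 52 → 26 → 13 → 40 → 20 → 10 → 5 → 16 → 8 → 4 → 2 → 1
Total steps = 32

32 steps


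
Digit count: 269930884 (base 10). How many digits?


269930884 has 9 digits in base 10
floor(log10(269930884)) + 1 = floor(8.4313) + 1 = 9

9 digits (base 10)


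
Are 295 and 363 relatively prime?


Euclidean algorithm:
363 = 1 * 295 + 68
295 = 4 * 68 + 23
68 = 2 * 23 + 22
23 = 1 * 22 + 1
22 = 22 * 1 + 0
GCD(295, 363) = 1

Yes, coprime (GCD = 1)


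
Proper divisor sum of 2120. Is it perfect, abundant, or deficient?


Proper divisors: 1, 2, 4, 5, 8, 10, 20, 40, 53, 106, 212, 265, 424, 530, 1060
Sum = 1 + 2 + 4 + 5 + 8 + 10 + 20 + 40 + 53 + 106 + 212 + 265 + 424 + 530 + 1060 = 2740
2740 > 2120 → abundant

s(2120) = 2740 (abundant)


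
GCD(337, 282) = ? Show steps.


337 = 1 * 282 + 55
282 = 5 * 55 + 7
55 = 7 * 7 + 6
7 = 1 * 6 + 1
6 = 6 * 1 + 0
GCD = 1


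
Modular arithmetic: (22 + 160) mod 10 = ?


22 + 160 = 182
182 mod 10 = 2


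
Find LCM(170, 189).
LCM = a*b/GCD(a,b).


GCD(170, 189) = 1
LCM = 170*189/1 = 32130/1 = 32130

LCM = 32130


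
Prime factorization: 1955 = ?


1955 / 5 = 391
391 / 17 = 23
23 / 23 = 1
1955 = 5 × 17 × 23


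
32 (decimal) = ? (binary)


32 (base 10) = 32 (decimal)
32 (decimal) = 100000 (base 2)


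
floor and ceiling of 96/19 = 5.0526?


96/19 = 5.0526
floor = 5
ceil = 6

floor = 5, ceil = 6


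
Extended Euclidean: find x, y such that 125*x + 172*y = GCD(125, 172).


Tabular extended Euclidean (each row: r = 125*s + 172*t):
r=125, s=1, t=0
r=172, s=0, t=1
q=0: r=125, s=1, t=0   [125*(1) + 172*(0) = 125]
q=1: r=47, s=-1, t=1   [125*(-1) + 172*(1) = 47]
q=2: r=31, s=3, t=-2   [125*(3) + 172*(-2) = 31]
q=1: r=16, s=-4, t=3   [125*(-4) + 172*(3) = 16]
q=1: r=15, s=7, t=-5   [125*(7) + 172*(-5) = 15]
q=1: r=1, s=-11, t=8   [125*(-11) + 172*(8) = 1]
q=15: r=0, s=172, t=-125   [125*(172) + 172*(-125) = 0]
GCD = 1; from the row with r=1: x=-11, y=8
Check: 125*(-11) + 172*(8) = -1375 + 1376 = 1

GCD = 1, x = -11, y = 8


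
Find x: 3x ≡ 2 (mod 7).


GCD(3, 7) = 1, unique solution
a^(-1) mod 7 = 5
x = 5 * 2 mod 7 = 3

x ≡ 3 (mod 7)


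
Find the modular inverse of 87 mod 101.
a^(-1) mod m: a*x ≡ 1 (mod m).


Use the extended Euclidean algorithm on (101, 87); each row r = 101*s + 87*t:
r=101, s=1, t=0
r=87, s=0, t=1
q=1: r=14, s=1, t=-1   [101*(1) + 87*(-1) = 14]
q=6: r=3, s=-6, t=7   [101*(-6) + 87*(7) = 3]
q=4: r=2, s=25, t=-29   [101*(25) + 87*(-29) = 2]
q=1: r=1, s=-31, t=36   [101*(-31) + 87*(36) = 1]
q=2: r=0, s=87, t=-101   [101*(87) + 87*(-101) = 0]
GCD = 1 with t = 36, so 87*(36) ≡ 1 (mod 101)
Inverse = 36 mod 101 = 36
Check: 87 * 36 = 3132 ≡ 1 (mod 101)

87^(-1) ≡ 36 (mod 101)


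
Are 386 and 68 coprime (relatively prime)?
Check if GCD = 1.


Euclidean algorithm:
386 = 5 * 68 + 46
68 = 1 * 46 + 22
46 = 2 * 22 + 2
22 = 11 * 2 + 0
GCD(386, 68) = 2

No, not coprime (GCD = 2)


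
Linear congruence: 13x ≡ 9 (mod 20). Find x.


GCD(13, 20) = 1, unique solution
a^(-1) mod 20 = 17
x = 17 * 9 mod 20 = 13

x ≡ 13 (mod 20)


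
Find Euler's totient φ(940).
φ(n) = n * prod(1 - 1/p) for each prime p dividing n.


940 = 2^2 × 5 × 47
Prime factors: 2, 5, 47
φ(940) = 940 × (1-1/2) × (1-1/5) × (1-1/47)
= 940 × 1/2 × 4/5 × 46/47 = 368

φ(940) = 368


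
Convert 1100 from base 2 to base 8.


1100 (base 2) = 12 (decimal)
12 (decimal) = 14 (base 8)


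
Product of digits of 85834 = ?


8 × 5 × 8 × 3 × 4 = 3840


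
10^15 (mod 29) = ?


10^1 mod 29 = 10
10^2 mod 29 = 13
10^3 mod 29 = 14
10^4 mod 29 = 24
10^5 mod 29 = 8
10^6 mod 29 = 22
10^7 mod 29 = 17
10^8 mod 29 = 25
10^9 mod 29 = 18
10^10 mod 29 = 6
10^11 mod 29 = 2
10^12 mod 29 = 20
10^13 mod 29 = 26
10^14 mod 29 = 28
10^15 mod 29 = 19


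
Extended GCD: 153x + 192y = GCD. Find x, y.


Tabular extended Euclidean (each row: r = 153*s + 192*t):
r=153, s=1, t=0
r=192, s=0, t=1
q=0: r=153, s=1, t=0   [153*(1) + 192*(0) = 153]
q=1: r=39, s=-1, t=1   [153*(-1) + 192*(1) = 39]
q=3: r=36, s=4, t=-3   [153*(4) + 192*(-3) = 36]
q=1: r=3, s=-5, t=4   [153*(-5) + 192*(4) = 3]
q=12: r=0, s=64, t=-51   [153*(64) + 192*(-51) = 0]
GCD = 3; from the row with r=3: x=-5, y=4
Check: 153*(-5) + 192*(4) = -765 + 768 = 3

GCD = 3, x = -5, y = 4


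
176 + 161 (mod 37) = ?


176 + 161 = 337
337 mod 37 = 4


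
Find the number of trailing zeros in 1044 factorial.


floor(1044/5) = 208
floor(1044/25) = 41
floor(1044/125) = 8
floor(1044/625) = 1
Total = 258

258 trailing zeros


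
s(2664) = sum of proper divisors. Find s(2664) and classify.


Proper divisors: 1, 2, 3, 4, 6, 8, 9, 12, 18, 24, 36, 37, 72, 74, 111, 148, 222, 296, 333, 444, 666, 888, 1332
Sum = 1 + 2 + 3 + 4 + 6 + 8 + 9 + 12 + 18 + 24 + 36 + 37 + 72 + 74 + 111 + 148 + 222 + 296 + 333 + 444 + 666 + 888 + 1332 = 4746
4746 > 2664 → abundant

s(2664) = 4746 (abundant)


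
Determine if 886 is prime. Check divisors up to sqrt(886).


886 / 2 = 443 (exact division)
886 is NOT prime.

No, 886 is not prime


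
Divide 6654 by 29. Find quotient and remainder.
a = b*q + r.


6654 = 29 * 229 + 13
Check: 6641 + 13 = 6654

q = 229, r = 13


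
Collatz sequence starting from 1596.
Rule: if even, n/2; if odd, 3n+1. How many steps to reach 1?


1596 → 798 → 399 → 1198 → 599 → 1798 → 899 → 2698 → 1349 → 4048 → 2024 → 1012 → 506 → 253 → 760 → 380 → 190 → 95 → 286 → 143 → 430 → 215 → 646 → 323 → 970 → 485 → 1456 → 728 → 364 → 182 → 91 → 274 → 137 → 412 → 206 → 103 → 310 → 155 → 466 → 233 → 700 → 350 → 175 → 526 → 263 → 790 → 395 → 1186 → 593 → 1780 → 890 → 445 → 1336 → 668 → 334 → 167 → 502 → 251 → 754 → 377 → 1132 → 566 → 283 → 850 → 425 → 1276 → 638 → 319 → 958 → 479 → 1438 → 719 → 2158 → 1079 → 3238 → 1619 → 4858 → 2429 → 7288 → 3644 → 1822 → 911 → 2734 → 1367 → 4102 → 2051 → 6154 → 3077 → 9232 → 4616 → 2308 → 1154 → 577 → 1732 → 866 → 433 → 1300 → 650 → 325 → 976 → 488 → 244 → 122 → 61 → 184 → 92 → 46 → 23 → 70 → 35 → 106 → 53 → 160 → 80 → 40 → 20 → 10 → 5 → 16 → 8 → 4 → 2 → 1
Total steps = 122

122 steps


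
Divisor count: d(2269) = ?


2269 = 2269^1
d(2269) = (1+1) = 2

2 divisors


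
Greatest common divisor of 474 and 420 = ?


474 = 1 * 420 + 54
420 = 7 * 54 + 42
54 = 1 * 42 + 12
42 = 3 * 12 + 6
12 = 2 * 6 + 0
GCD = 6


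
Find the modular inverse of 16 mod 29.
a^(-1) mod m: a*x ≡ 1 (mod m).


Use the extended Euclidean algorithm on (29, 16); each row r = 29*s + 16*t:
r=29, s=1, t=0
r=16, s=0, t=1
q=1: r=13, s=1, t=-1   [29*(1) + 16*(-1) = 13]
q=1: r=3, s=-1, t=2   [29*(-1) + 16*(2) = 3]
q=4: r=1, s=5, t=-9   [29*(5) + 16*(-9) = 1]
q=3: r=0, s=-16, t=29   [29*(-16) + 16*(29) = 0]
GCD = 1 with t = -9, so 16*(-9) ≡ 1 (mod 29)
Inverse = -9 mod 29 = 20
Check: 16 * 20 = 320 ≡ 1 (mod 29)

16^(-1) ≡ 20 (mod 29)


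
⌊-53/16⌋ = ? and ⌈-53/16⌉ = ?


-53/16 = -3.3125
floor = -4
ceil = -3

floor = -4, ceil = -3


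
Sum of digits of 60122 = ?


6 + 0 + 1 + 2 + 2 = 11


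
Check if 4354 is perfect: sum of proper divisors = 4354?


Proper divisors of 4354: 1, 2, 7, 14, 311, 622, 2177
Sum = 1 + 2 + 7 + 14 + 311 + 622 + 2177 = 3134

No, 4354 is not perfect (3134 ≠ 4354)


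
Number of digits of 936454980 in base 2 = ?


936454980 in base 2 = 110111110100010010101101000100
Number of digits = 30

30 digits (base 2)


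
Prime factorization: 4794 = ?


4794 / 2 = 2397
2397 / 3 = 799
799 / 17 = 47
47 / 47 = 1
4794 = 2 × 3 × 17 × 47


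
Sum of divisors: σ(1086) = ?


Divisors of 1086: 1, 2, 3, 6, 181, 362, 543, 1086
Sum = 1 + 2 + 3 + 6 + 181 + 362 + 543 + 1086 = 2184

σ(1086) = 2184


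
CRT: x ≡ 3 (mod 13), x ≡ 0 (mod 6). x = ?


M = 13*6 = 78
M1 = M/13 = 6, M2 = M/6 = 13
M1^(-1) mod 13 = 11, M2^(-1) mod 6 = 1
x = 3*6*11 + 0*13*1 = 198
198 mod 78 = 42
Check: 42 mod 13 = 3 ✓, 42 mod 6 = 0 ✓

x ≡ 42 (mod 78)


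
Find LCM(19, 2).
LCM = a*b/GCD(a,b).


GCD(19, 2) = 1
LCM = 19*2/1 = 38/1 = 38

LCM = 38


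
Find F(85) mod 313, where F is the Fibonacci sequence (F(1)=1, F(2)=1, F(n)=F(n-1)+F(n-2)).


F(k) mod 313 for k=1..85:
1, 1, 2, 3, 5, 8, 13, 21, 34, 55, 89, 144, 233, 64, 297, 48, 32, 80, 112, 192, 304, 183, 174, 44, 218, 262, 167, 116, 283, 86, 56, 142, 198, 27, 225, 252, 164, 103, 267, 57, 11, 68, 79, 147, 226, 60, 286, 33, 6, 39, 45, 84, 129, 213, 29, 242, 271, 200, 158, 45, 203, 248, 138, 73, 211, 284, 182, 153, 22, 175, 197, 59, 256, 2, 258, 260, 205, 152, 44, 196, 240, 123, 50, 173, 223
F(85) mod 313 = 223


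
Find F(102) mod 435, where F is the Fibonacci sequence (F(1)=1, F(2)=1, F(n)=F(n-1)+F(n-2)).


F(k) mod 435 for k=1..102:
1, 1, 2, 3, 5, 8, 13, 21, 34, 55, 89, 144, 233, 377, 175, 117, 292, 409, 266, 240, 71, 311, 382, 258, 205, 28, 233, 261, 59, 320, 379, 264, 208, 37, 245, 282, 92, 374, 31, 405, 1, 406, 407, 378, 350, 293, 208, 66, 274, 340, 179, 84, 263, 347, 175, 87, 262, 349, 176, 90, 266, 356, 187, 108, 295, 403, 263, 231, 59, 290, 349, 204, 118, 322, 5, 327, 332, 224, 121, 345, 31, 376, 407, 348, 320, 233, 118, 351, 34, 385, 419, 369, 353, 287, 205, 57, 262, 319, 146, 30, 176, 206
F(102) mod 435 = 206


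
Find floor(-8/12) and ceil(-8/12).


-8/12 = -0.6667
floor = -1
ceil = 0

floor = -1, ceil = 0


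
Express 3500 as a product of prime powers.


3500 / 2 = 1750
1750 / 2 = 875
875 / 5 = 175
175 / 5 = 35
35 / 5 = 7
7 / 7 = 1
3500 = 2^2 × 5^3 × 7


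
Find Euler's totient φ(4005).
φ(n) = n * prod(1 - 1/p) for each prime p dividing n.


4005 = 3^2 × 5 × 89
Prime factors: 3, 5, 89
φ(4005) = 4005 × (1-1/3) × (1-1/5) × (1-1/89)
= 4005 × 2/3 × 4/5 × 88/89 = 2112

φ(4005) = 2112


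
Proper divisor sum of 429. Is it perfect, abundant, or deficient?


Proper divisors: 1, 3, 11, 13, 33, 39, 143
Sum = 1 + 3 + 11 + 13 + 33 + 39 + 143 = 243
243 < 429 → deficient

s(429) = 243 (deficient)


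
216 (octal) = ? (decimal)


216 (base 8) = 142 (decimal)
142 (decimal) = 142 (base 10)


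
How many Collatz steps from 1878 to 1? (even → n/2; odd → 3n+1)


1878 → 939 → 2818 → 1409 → 4228 → 2114 → 1057 → 3172 → 1586 → 793 → 2380 → 1190 → 595 → 1786 → 893 → 2680 → 1340 → 670 → 335 → 1006 → 503 → 1510 → 755 → 2266 → 1133 → 3400 → 1700 → 850 → 425 → 1276 → 638 → 319 → 958 → 479 → 1438 → 719 → 2158 → 1079 → 3238 → 1619 → 4858 → 2429 → 7288 → 3644 → 1822 → 911 → 2734 → 1367 → 4102 → 2051 → 6154 → 3077 → 9232 → 4616 → 2308 → 1154 → 577 → 1732 → 866 → 433 → 1300 → 650 → 325 → 976 → 488 → 244 → 122 → 61 → 184 → 92 → 46 → 23 → 70 → 35 → 106 → 53 → 160 → 80 → 40 → 20 → 10 → 5 → 16 → 8 → 4 → 2 → 1
Total steps = 86

86 steps


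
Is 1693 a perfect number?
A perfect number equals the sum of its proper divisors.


Proper divisors of 1693: 1
Sum = 1 = 1

No, 1693 is not perfect (1 ≠ 1693)


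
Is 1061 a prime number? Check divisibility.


Check divisors up to sqrt(1061) = 32.5730
No divisors found.
1061 is prime.

Yes, 1061 is prime


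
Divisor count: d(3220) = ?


3220 = 2^2 × 5^1 × 7^1 × 23^1
d(3220) = (2+1) × (1+1) × (1+1) × (1+1) = 24

24 divisors


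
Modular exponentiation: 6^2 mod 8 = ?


6^1 mod 8 = 6
6^2 mod 8 = 4


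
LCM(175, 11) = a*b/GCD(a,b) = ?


GCD(175, 11) = 1
LCM = 175*11/1 = 1925/1 = 1925

LCM = 1925


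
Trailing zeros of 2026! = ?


floor(2026/5) = 405
floor(2026/25) = 81
floor(2026/125) = 16
floor(2026/625) = 3
Total = 505

505 trailing zeros


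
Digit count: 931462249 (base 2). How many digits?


931462249 in base 2 = 110111100001001111110001101001
Number of digits = 30

30 digits (base 2)


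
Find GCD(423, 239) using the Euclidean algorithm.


423 = 1 * 239 + 184
239 = 1 * 184 + 55
184 = 3 * 55 + 19
55 = 2 * 19 + 17
19 = 1 * 17 + 2
17 = 8 * 2 + 1
2 = 2 * 1 + 0
GCD = 1


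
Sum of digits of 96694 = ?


9 + 6 + 6 + 9 + 4 = 34


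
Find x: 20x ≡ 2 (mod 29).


GCD(20, 29) = 1, unique solution
a^(-1) mod 29 = 16
x = 16 * 2 mod 29 = 3

x ≡ 3 (mod 29)


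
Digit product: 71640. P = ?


7 × 1 × 6 × 4 × 0 = 0


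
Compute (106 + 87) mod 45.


106 + 87 = 193
193 mod 45 = 13


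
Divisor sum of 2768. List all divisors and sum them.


Divisors of 2768: 1, 2, 4, 8, 16, 173, 346, 692, 1384, 2768
Sum = 1 + 2 + 4 + 8 + 16 + 173 + 346 + 692 + 1384 + 2768 = 5394

σ(2768) = 5394


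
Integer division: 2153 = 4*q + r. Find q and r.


2153 = 4 * 538 + 1
Check: 2152 + 1 = 2153

q = 538, r = 1


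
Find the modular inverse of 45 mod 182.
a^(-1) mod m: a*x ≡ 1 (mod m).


Use the extended Euclidean algorithm on (182, 45); each row r = 182*s + 45*t:
r=182, s=1, t=0
r=45, s=0, t=1
q=4: r=2, s=1, t=-4   [182*(1) + 45*(-4) = 2]
q=22: r=1, s=-22, t=89   [182*(-22) + 45*(89) = 1]
q=2: r=0, s=45, t=-182   [182*(45) + 45*(-182) = 0]
GCD = 1 with t = 89, so 45*(89) ≡ 1 (mod 182)
Inverse = 89 mod 182 = 89
Check: 45 * 89 = 4005 ≡ 1 (mod 182)

45^(-1) ≡ 89 (mod 182)


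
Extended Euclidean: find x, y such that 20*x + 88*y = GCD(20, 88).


Tabular extended Euclidean (each row: r = 20*s + 88*t):
r=20, s=1, t=0
r=88, s=0, t=1
q=0: r=20, s=1, t=0   [20*(1) + 88*(0) = 20]
q=4: r=8, s=-4, t=1   [20*(-4) + 88*(1) = 8]
q=2: r=4, s=9, t=-2   [20*(9) + 88*(-2) = 4]
q=2: r=0, s=-22, t=5   [20*(-22) + 88*(5) = 0]
GCD = 4; from the row with r=4: x=9, y=-2
Check: 20*(9) + 88*(-2) = 180 - 176 = 4

GCD = 4, x = 9, y = -2


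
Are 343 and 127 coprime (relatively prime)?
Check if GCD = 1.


Euclidean algorithm:
343 = 2 * 127 + 89
127 = 1 * 89 + 38
89 = 2 * 38 + 13
38 = 2 * 13 + 12
13 = 1 * 12 + 1
12 = 12 * 1 + 0
GCD(343, 127) = 1

Yes, coprime (GCD = 1)


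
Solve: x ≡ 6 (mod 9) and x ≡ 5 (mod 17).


M = 9*17 = 153
M1 = M/9 = 17, M2 = M/17 = 9
M1^(-1) mod 9 = 8, M2^(-1) mod 17 = 2
x = 6*17*8 + 5*9*2 = 906
906 mod 153 = 141
Check: 141 mod 9 = 6 ✓, 141 mod 17 = 5 ✓

x ≡ 141 (mod 153)


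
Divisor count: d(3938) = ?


3938 = 2^1 × 11^1 × 179^1
d(3938) = (1+1) × (1+1) × (1+1) = 8

8 divisors


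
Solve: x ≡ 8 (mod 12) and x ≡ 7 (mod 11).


M = 12*11 = 132
M1 = M/12 = 11, M2 = M/11 = 12
M1^(-1) mod 12 = 11, M2^(-1) mod 11 = 1
x = 8*11*11 + 7*12*1 = 1052
1052 mod 132 = 128
Check: 128 mod 12 = 8 ✓, 128 mod 11 = 7 ✓

x ≡ 128 (mod 132)


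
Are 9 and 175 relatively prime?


Euclidean algorithm:
175 = 19 * 9 + 4
9 = 2 * 4 + 1
4 = 4 * 1 + 0
GCD(9, 175) = 1

Yes, coprime (GCD = 1)


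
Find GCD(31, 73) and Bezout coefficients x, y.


Tabular extended Euclidean (each row: r = 31*s + 73*t):
r=31, s=1, t=0
r=73, s=0, t=1
q=0: r=31, s=1, t=0   [31*(1) + 73*(0) = 31]
q=2: r=11, s=-2, t=1   [31*(-2) + 73*(1) = 11]
q=2: r=9, s=5, t=-2   [31*(5) + 73*(-2) = 9]
q=1: r=2, s=-7, t=3   [31*(-7) + 73*(3) = 2]
q=4: r=1, s=33, t=-14   [31*(33) + 73*(-14) = 1]
q=2: r=0, s=-73, t=31   [31*(-73) + 73*(31) = 0]
GCD = 1; from the row with r=1: x=33, y=-14
Check: 31*(33) + 73*(-14) = 1023 - 1022 = 1

GCD = 1, x = 33, y = -14


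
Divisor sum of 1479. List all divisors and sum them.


Divisors of 1479: 1, 3, 17, 29, 51, 87, 493, 1479
Sum = 1 + 3 + 17 + 29 + 51 + 87 + 493 + 1479 = 2160

σ(1479) = 2160


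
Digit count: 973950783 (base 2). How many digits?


973950783 in base 2 = 111010000011010100111100111111
Number of digits = 30

30 digits (base 2)


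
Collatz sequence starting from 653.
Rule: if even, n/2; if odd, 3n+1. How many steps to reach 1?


653 → 1960 → 980 → 490 → 245 → 736 → 368 → 184 → 92 → 46 → 23 → 70 → 35 → 106 → 53 → 160 → 80 → 40 → 20 → 10 → 5 → 16 → 8 → 4 → 2 → 1
Total steps = 25

25 steps


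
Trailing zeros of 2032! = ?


floor(2032/5) = 406
floor(2032/25) = 81
floor(2032/125) = 16
floor(2032/625) = 3
Total = 506

506 trailing zeros


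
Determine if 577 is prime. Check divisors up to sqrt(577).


Check divisors up to sqrt(577) = 24.0208
No divisors found.
577 is prime.

Yes, 577 is prime


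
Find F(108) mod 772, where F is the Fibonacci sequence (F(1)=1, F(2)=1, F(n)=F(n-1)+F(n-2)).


F(k) mod 772 for k=1..108:
1, 1, 2, 3, 5, 8, 13, 21, 34, 55, 89, 144, 233, 377, 610, 215, 53, 268, 321, 589, 138, 727, 93, 48, 141, 189, 330, 519, 77, 596, 673, 497, 398, 123, 521, 644, 393, 265, 658, 151, 37, 188, 225, 413, 638, 279, 145, 424, 569, 221, 18, 239, 257, 496, 753, 477, 458, 163, 621, 12, 633, 645, 506, 379, 113, 492, 605, 325, 158, 483, 641, 352, 221, 573, 22, 595, 617, 440, 285, 725, 238, 191, 429, 620, 277, 125, 402, 527, 157, 684, 69, 753, 50, 31, 81, 112, 193, 305, 498, 31, 529, 560, 317, 105, 422, 527, 177, 704
F(108) mod 772 = 704


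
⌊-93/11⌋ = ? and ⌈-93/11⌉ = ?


-93/11 = -8.4545
floor = -9
ceil = -8

floor = -9, ceil = -8


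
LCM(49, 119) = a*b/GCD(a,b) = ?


GCD(49, 119) = 7
LCM = 49*119/7 = 5831/7 = 833

LCM = 833


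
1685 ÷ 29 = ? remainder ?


1685 = 29 * 58 + 3
Check: 1682 + 3 = 1685

q = 58, r = 3


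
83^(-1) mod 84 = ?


Use the extended Euclidean algorithm on (84, 83); each row r = 84*s + 83*t:
r=84, s=1, t=0
r=83, s=0, t=1
q=1: r=1, s=1, t=-1   [84*(1) + 83*(-1) = 1]
q=83: r=0, s=-83, t=84   [84*(-83) + 83*(84) = 0]
GCD = 1 with t = -1, so 83*(-1) ≡ 1 (mod 84)
Inverse = -1 mod 84 = 83
Check: 83 * 83 = 6889 ≡ 1 (mod 84)

83^(-1) ≡ 83 (mod 84)


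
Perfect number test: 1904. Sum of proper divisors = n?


Proper divisors of 1904: 1, 2, 4, 7, 8, 14, 16, 17, 28, 34, 56, 68, 112, 119, 136, 238, 272, 476, 952
Sum = 1 + 2 + 4 + 7 + 8 + 14 + 16 + 17 + 28 + 34 + 56 + 68 + 112 + 119 + 136 + 238 + 272 + 476 + 952 = 2560

No, 1904 is not perfect (2560 ≠ 1904)


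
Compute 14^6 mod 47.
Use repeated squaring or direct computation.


14^1 mod 47 = 14
14^2 mod 47 = 8
14^3 mod 47 = 18
14^4 mod 47 = 17
14^5 mod 47 = 3
14^6 mod 47 = 42


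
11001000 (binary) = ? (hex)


11001000 (base 2) = 200 (decimal)
200 (decimal) = C8 (base 16)


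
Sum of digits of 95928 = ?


9 + 5 + 9 + 2 + 8 = 33


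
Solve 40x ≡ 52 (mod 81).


GCD(40, 81) = 1, unique solution
a^(-1) mod 81 = 79
x = 79 * 52 mod 81 = 58

x ≡ 58 (mod 81)


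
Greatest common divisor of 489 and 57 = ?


489 = 8 * 57 + 33
57 = 1 * 33 + 24
33 = 1 * 24 + 9
24 = 2 * 9 + 6
9 = 1 * 6 + 3
6 = 2 * 3 + 0
GCD = 3


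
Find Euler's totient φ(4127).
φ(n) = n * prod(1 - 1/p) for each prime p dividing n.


4127 = 4127
Prime factors: 4127
φ(4127) = 4127 × (1-1/4127)
= 4127 × 4126/4127 = 4126

φ(4127) = 4126


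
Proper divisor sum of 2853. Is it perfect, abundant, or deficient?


Proper divisors: 1, 3, 9, 317, 951
Sum = 1 + 3 + 9 + 317 + 951 = 1281
1281 < 2853 → deficient

s(2853) = 1281 (deficient)


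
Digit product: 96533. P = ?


9 × 6 × 5 × 3 × 3 = 2430


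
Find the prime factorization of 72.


72 / 2 = 36
36 / 2 = 18
18 / 2 = 9
9 / 3 = 3
3 / 3 = 1
72 = 2^3 × 3^2


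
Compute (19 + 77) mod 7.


19 + 77 = 96
96 mod 7 = 5


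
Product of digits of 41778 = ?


4 × 1 × 7 × 7 × 8 = 1568


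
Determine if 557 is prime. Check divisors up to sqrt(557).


Check divisors up to sqrt(557) = 23.6008
No divisors found.
557 is prime.

Yes, 557 is prime


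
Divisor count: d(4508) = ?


4508 = 2^2 × 7^2 × 23^1
d(4508) = (2+1) × (2+1) × (1+1) = 18

18 divisors


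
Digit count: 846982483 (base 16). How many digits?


846982483 in base 16 = 327BED53
Number of digits = 8

8 digits (base 16)


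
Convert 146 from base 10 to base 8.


146 (base 10) = 146 (decimal)
146 (decimal) = 222 (base 8)


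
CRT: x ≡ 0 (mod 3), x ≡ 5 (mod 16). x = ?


M = 3*16 = 48
M1 = M/3 = 16, M2 = M/16 = 3
M1^(-1) mod 3 = 1, M2^(-1) mod 16 = 11
x = 0*16*1 + 5*3*11 = 165
165 mod 48 = 21
Check: 21 mod 3 = 0 ✓, 21 mod 16 = 5 ✓

x ≡ 21 (mod 48)


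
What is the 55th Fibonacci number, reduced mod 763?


F(k) mod 763 for k=1..55:
1, 1, 2, 3, 5, 8, 13, 21, 34, 55, 89, 144, 233, 377, 610, 224, 71, 295, 366, 661, 264, 162, 426, 588, 251, 76, 327, 403, 730, 370, 337, 707, 281, 225, 506, 731, 474, 442, 153, 595, 748, 580, 565, 382, 184, 566, 750, 553, 540, 330, 107, 437, 544, 218, 762
F(55) mod 763 = 762


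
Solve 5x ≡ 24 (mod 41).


GCD(5, 41) = 1, unique solution
a^(-1) mod 41 = 33
x = 33 * 24 mod 41 = 13

x ≡ 13 (mod 41)


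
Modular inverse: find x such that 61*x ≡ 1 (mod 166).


Use the extended Euclidean algorithm on (166, 61); each row r = 166*s + 61*t:
r=166, s=1, t=0
r=61, s=0, t=1
q=2: r=44, s=1, t=-2   [166*(1) + 61*(-2) = 44]
q=1: r=17, s=-1, t=3   [166*(-1) + 61*(3) = 17]
q=2: r=10, s=3, t=-8   [166*(3) + 61*(-8) = 10]
q=1: r=7, s=-4, t=11   [166*(-4) + 61*(11) = 7]
q=1: r=3, s=7, t=-19   [166*(7) + 61*(-19) = 3]
q=2: r=1, s=-18, t=49   [166*(-18) + 61*(49) = 1]
q=3: r=0, s=61, t=-166   [166*(61) + 61*(-166) = 0]
GCD = 1 with t = 49, so 61*(49) ≡ 1 (mod 166)
Inverse = 49 mod 166 = 49
Check: 61 * 49 = 2989 ≡ 1 (mod 166)

61^(-1) ≡ 49 (mod 166)


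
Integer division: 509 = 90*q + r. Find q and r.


509 = 90 * 5 + 59
Check: 450 + 59 = 509

q = 5, r = 59


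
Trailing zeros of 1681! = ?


floor(1681/5) = 336
floor(1681/25) = 67
floor(1681/125) = 13
floor(1681/625) = 2
Total = 418

418 trailing zeros


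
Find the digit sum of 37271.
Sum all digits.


3 + 7 + 2 + 7 + 1 = 20


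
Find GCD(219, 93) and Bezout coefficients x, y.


Tabular extended Euclidean (each row: r = 219*s + 93*t):
r=219, s=1, t=0
r=93, s=0, t=1
q=2: r=33, s=1, t=-2   [219*(1) + 93*(-2) = 33]
q=2: r=27, s=-2, t=5   [219*(-2) + 93*(5) = 27]
q=1: r=6, s=3, t=-7   [219*(3) + 93*(-7) = 6]
q=4: r=3, s=-14, t=33   [219*(-14) + 93*(33) = 3]
q=2: r=0, s=31, t=-73   [219*(31) + 93*(-73) = 0]
GCD = 3; from the row with r=3: x=-14, y=33
Check: 219*(-14) + 93*(33) = -3066 + 3069 = 3

GCD = 3, x = -14, y = 33


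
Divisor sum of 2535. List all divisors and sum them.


Divisors of 2535: 1, 3, 5, 13, 15, 39, 65, 169, 195, 507, 845, 2535
Sum = 1 + 3 + 5 + 13 + 15 + 39 + 65 + 169 + 195 + 507 + 845 + 2535 = 4392

σ(2535) = 4392


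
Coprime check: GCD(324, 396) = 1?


Euclidean algorithm:
396 = 1 * 324 + 72
324 = 4 * 72 + 36
72 = 2 * 36 + 0
GCD(324, 396) = 36

No, not coprime (GCD = 36)


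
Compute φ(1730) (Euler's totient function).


1730 = 2 × 5 × 173
Prime factors: 2, 5, 173
φ(1730) = 1730 × (1-1/2) × (1-1/5) × (1-1/173)
= 1730 × 1/2 × 4/5 × 172/173 = 688

φ(1730) = 688


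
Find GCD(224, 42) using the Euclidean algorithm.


224 = 5 * 42 + 14
42 = 3 * 14 + 0
GCD = 14


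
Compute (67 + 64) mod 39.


67 + 64 = 131
131 mod 39 = 14


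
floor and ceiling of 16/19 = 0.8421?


16/19 = 0.8421
floor = 0
ceil = 1

floor = 0, ceil = 1


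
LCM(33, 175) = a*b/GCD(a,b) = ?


GCD(33, 175) = 1
LCM = 33*175/1 = 5775/1 = 5775

LCM = 5775


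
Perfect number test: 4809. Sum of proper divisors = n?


Proper divisors of 4809: 1, 3, 7, 21, 229, 687, 1603
Sum = 1 + 3 + 7 + 21 + 229 + 687 + 1603 = 2551

No, 4809 is not perfect (2551 ≠ 4809)


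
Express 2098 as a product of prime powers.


2098 / 2 = 1049
1049 / 1049 = 1
2098 = 2 × 1049


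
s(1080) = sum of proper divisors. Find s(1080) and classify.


Proper divisors: 1, 2, 3, 4, 5, 6, 8, 9, 10, 12, 15, 18, 20, 24, 27, 30, 36, 40, 45, 54, 60, 72, 90, 108, 120, 135, 180, 216, 270, 360, 540
Sum = 1 + 2 + 3 + 4 + 5 + 6 + 8 + 9 + 10 + 12 + 15 + 18 + 20 + 24 + 27 + 30 + 36 + 40 + 45 + 54 + 60 + 72 + 90 + 108 + 120 + 135 + 180 + 216 + 270 + 360 + 540 = 2520
2520 > 1080 → abundant

s(1080) = 2520 (abundant)


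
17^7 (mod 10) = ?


17^1 mod 10 = 7
17^2 mod 10 = 9
17^3 mod 10 = 3
17^4 mod 10 = 1
17^5 mod 10 = 7
17^6 mod 10 = 9
17^7 mod 10 = 3


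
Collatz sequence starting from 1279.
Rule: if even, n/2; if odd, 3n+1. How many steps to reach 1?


1279 → 3838 → 1919 → 5758 → 2879 → 8638 → 4319 → 12958 → 6479 → 19438 → 9719 → 29158 → 14579 → 43738 → 21869 → 65608 → 32804 → 16402 → 8201 → 24604 → 12302 → 6151 → 18454 → 9227 → 27682 → 13841 → 41524 → 20762 → 10381 → 31144 → 15572 → 7786 → 3893 → 11680 → 5840 → 2920 → 1460 → 730 → 365 → 1096 → 548 → 274 → 137 → 412 → 206 → 103 → 310 → 155 → 466 → 233 → 700 → 350 → 175 → 526 → 263 → 790 → 395 → 1186 → 593 → 1780 → 890 → 445 → 1336 → 668 → 334 → 167 → 502 → 251 → 754 → 377 → 1132 → 566 → 283 → 850 → 425 → 1276 → 638 → 319 → 958 → 479 → 1438 → 719 → 2158 → 1079 → 3238 → 1619 → 4858 → 2429 → 7288 → 3644 → 1822 → 911 → 2734 → 1367 → 4102 → 2051 → 6154 → 3077 → 9232 → 4616 → 2308 → 1154 → 577 → 1732 → 866 → 433 → 1300 → 650 → 325 → 976 → 488 → 244 → 122 → 61 → 184 → 92 → 46 → 23 → 70 → 35 → 106 → 53 → 160 → 80 → 40 → 20 → 10 → 5 → 16 → 8 → 4 → 2 → 1
Total steps = 132

132 steps


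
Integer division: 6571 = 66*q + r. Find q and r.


6571 = 66 * 99 + 37
Check: 6534 + 37 = 6571

q = 99, r = 37


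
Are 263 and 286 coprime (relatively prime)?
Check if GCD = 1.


Euclidean algorithm:
286 = 1 * 263 + 23
263 = 11 * 23 + 10
23 = 2 * 10 + 3
10 = 3 * 3 + 1
3 = 3 * 1 + 0
GCD(263, 286) = 1

Yes, coprime (GCD = 1)


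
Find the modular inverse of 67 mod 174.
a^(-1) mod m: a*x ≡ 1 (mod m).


Use the extended Euclidean algorithm on (174, 67); each row r = 174*s + 67*t:
r=174, s=1, t=0
r=67, s=0, t=1
q=2: r=40, s=1, t=-2   [174*(1) + 67*(-2) = 40]
q=1: r=27, s=-1, t=3   [174*(-1) + 67*(3) = 27]
q=1: r=13, s=2, t=-5   [174*(2) + 67*(-5) = 13]
q=2: r=1, s=-5, t=13   [174*(-5) + 67*(13) = 1]
q=13: r=0, s=67, t=-174   [174*(67) + 67*(-174) = 0]
GCD = 1 with t = 13, so 67*(13) ≡ 1 (mod 174)
Inverse = 13 mod 174 = 13
Check: 67 * 13 = 871 ≡ 1 (mod 174)

67^(-1) ≡ 13 (mod 174)


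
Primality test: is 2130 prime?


2130 / 2 = 1065 (exact division)
2130 is NOT prime.

No, 2130 is not prime


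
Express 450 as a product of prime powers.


450 / 2 = 225
225 / 3 = 75
75 / 3 = 25
25 / 5 = 5
5 / 5 = 1
450 = 2 × 3^2 × 5^2


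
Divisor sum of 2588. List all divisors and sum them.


Divisors of 2588: 1, 2, 4, 647, 1294, 2588
Sum = 1 + 2 + 4 + 647 + 1294 + 2588 = 4536

σ(2588) = 4536


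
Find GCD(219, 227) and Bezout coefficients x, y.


Tabular extended Euclidean (each row: r = 219*s + 227*t):
r=219, s=1, t=0
r=227, s=0, t=1
q=0: r=219, s=1, t=0   [219*(1) + 227*(0) = 219]
q=1: r=8, s=-1, t=1   [219*(-1) + 227*(1) = 8]
q=27: r=3, s=28, t=-27   [219*(28) + 227*(-27) = 3]
q=2: r=2, s=-57, t=55   [219*(-57) + 227*(55) = 2]
q=1: r=1, s=85, t=-82   [219*(85) + 227*(-82) = 1]
q=2: r=0, s=-227, t=219   [219*(-227) + 227*(219) = 0]
GCD = 1; from the row with r=1: x=85, y=-82
Check: 219*(85) + 227*(-82) = 18615 - 18614 = 1

GCD = 1, x = 85, y = -82


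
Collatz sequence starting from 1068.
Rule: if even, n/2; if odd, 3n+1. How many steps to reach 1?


1068 → 534 → 267 → 802 → 401 → 1204 → 602 → 301 → 904 → 452 → 226 → 113 → 340 → 170 → 85 → 256 → 128 → 64 → 32 → 16 → 8 → 4 → 2 → 1
Total steps = 23

23 steps


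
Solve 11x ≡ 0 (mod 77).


GCD(11, 77) = 11 divides 0
Divide: 1x ≡ 0 (mod 7)
x ≡ 0 (mod 7)


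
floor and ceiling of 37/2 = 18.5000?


37/2 = 18.5000
floor = 18
ceil = 19

floor = 18, ceil = 19


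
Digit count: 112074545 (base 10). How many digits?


112074545 has 9 digits in base 10
floor(log10(112074545)) + 1 = floor(8.0495) + 1 = 9

9 digits (base 10)


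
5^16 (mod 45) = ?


5^1 mod 45 = 5
5^2 mod 45 = 25
5^3 mod 45 = 35
5^4 mod 45 = 40
5^5 mod 45 = 20
5^6 mod 45 = 10
5^7 mod 45 = 5
5^8 mod 45 = 25
5^9 mod 45 = 35
5^10 mod 45 = 40
5^11 mod 45 = 20
5^12 mod 45 = 10
5^13 mod 45 = 5
5^14 mod 45 = 25
5^15 mod 45 = 35
5^16 mod 45 = 40


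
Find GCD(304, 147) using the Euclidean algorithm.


304 = 2 * 147 + 10
147 = 14 * 10 + 7
10 = 1 * 7 + 3
7 = 2 * 3 + 1
3 = 3 * 1 + 0
GCD = 1


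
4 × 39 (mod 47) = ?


4 × 39 = 156
156 mod 47 = 15


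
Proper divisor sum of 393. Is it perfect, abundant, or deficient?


Proper divisors: 1, 3, 131
Sum = 1 + 3 + 131 = 135
135 < 393 → deficient

s(393) = 135 (deficient)


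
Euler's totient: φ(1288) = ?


1288 = 2^3 × 7 × 23
Prime factors: 2, 7, 23
φ(1288) = 1288 × (1-1/2) × (1-1/7) × (1-1/23)
= 1288 × 1/2 × 6/7 × 22/23 = 528

φ(1288) = 528


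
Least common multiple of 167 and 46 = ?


GCD(167, 46) = 1
LCM = 167*46/1 = 7682/1 = 7682

LCM = 7682


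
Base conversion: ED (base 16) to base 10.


ED (base 16) = 237 (decimal)
237 (decimal) = 237 (base 10)


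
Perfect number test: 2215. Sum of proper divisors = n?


Proper divisors of 2215: 1, 5, 443
Sum = 1 + 5 + 443 = 449

No, 2215 is not perfect (449 ≠ 2215)


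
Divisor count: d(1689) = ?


1689 = 3^1 × 563^1
d(1689) = (1+1) × (1+1) = 4

4 divisors


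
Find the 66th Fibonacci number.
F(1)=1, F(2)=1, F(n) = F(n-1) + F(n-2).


Sequence: 1, 1, 2, 3, 5, 8, 13, 21, 34, 55, 89, 144, 233, 377, 610, 987, 1597, 2584, 4181, 6765, 10946, 17711, 28657, 46368, 75025, 121393, 196418, 317811, 514229, 832040, 1346269, 2178309, 3524578, 5702887, 9227465, 14930352, 24157817, 39088169, 63245986, 102334155, 165580141, 267914296, 433494437, 701408733, 1134903170, 1836311903, 2971215073, 4807526976, 7778742049, 12586269025, 20365011074, 32951280099, 53316291173, 86267571272, 139583862445, 225851433717, 365435296162, 591286729879, 956722026041, 1548008755920, 2504730781961, 4052739537881, 6557470319842, 10610209857723, 17167680177565, 27777890035288
F(66) = 27777890035288


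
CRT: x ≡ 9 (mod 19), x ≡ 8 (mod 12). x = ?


M = 19*12 = 228
M1 = M/19 = 12, M2 = M/12 = 19
M1^(-1) mod 19 = 8, M2^(-1) mod 12 = 7
x = 9*12*8 + 8*19*7 = 1928
1928 mod 228 = 104
Check: 104 mod 19 = 9 ✓, 104 mod 12 = 8 ✓

x ≡ 104 (mod 228)


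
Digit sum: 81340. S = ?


8 + 1 + 3 + 4 + 0 = 16


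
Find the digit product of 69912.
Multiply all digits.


6 × 9 × 9 × 1 × 2 = 972


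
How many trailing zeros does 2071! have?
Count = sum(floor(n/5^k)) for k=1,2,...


floor(2071/5) = 414
floor(2071/25) = 82
floor(2071/125) = 16
floor(2071/625) = 3
Total = 515

515 trailing zeros


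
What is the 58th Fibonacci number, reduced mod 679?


F(k) mod 679 for k=1..58:
1, 1, 2, 3, 5, 8, 13, 21, 34, 55, 89, 144, 233, 377, 610, 308, 239, 547, 107, 654, 82, 57, 139, 196, 335, 531, 187, 39, 226, 265, 491, 77, 568, 645, 534, 500, 355, 176, 531, 28, 559, 587, 467, 375, 163, 538, 22, 560, 582, 463, 366, 150, 516, 666, 503, 490, 314, 125
F(58) mod 679 = 125


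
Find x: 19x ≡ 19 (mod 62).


GCD(19, 62) = 1, unique solution
a^(-1) mod 62 = 49
x = 49 * 19 mod 62 = 1

x ≡ 1 (mod 62)


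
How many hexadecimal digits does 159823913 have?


159823913 in base 16 = 986B829
Number of digits = 7

7 digits (base 16)


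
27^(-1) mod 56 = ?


Use the extended Euclidean algorithm on (56, 27); each row r = 56*s + 27*t:
r=56, s=1, t=0
r=27, s=0, t=1
q=2: r=2, s=1, t=-2   [56*(1) + 27*(-2) = 2]
q=13: r=1, s=-13, t=27   [56*(-13) + 27*(27) = 1]
q=2: r=0, s=27, t=-56   [56*(27) + 27*(-56) = 0]
GCD = 1 with t = 27, so 27*(27) ≡ 1 (mod 56)
Inverse = 27 mod 56 = 27
Check: 27 * 27 = 729 ≡ 1 (mod 56)

27^(-1) ≡ 27 (mod 56)


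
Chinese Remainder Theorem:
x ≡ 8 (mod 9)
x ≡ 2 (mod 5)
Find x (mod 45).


M = 9*5 = 45
M1 = M/9 = 5, M2 = M/5 = 9
M1^(-1) mod 9 = 2, M2^(-1) mod 5 = 4
x = 8*5*2 + 2*9*4 = 152
152 mod 45 = 17
Check: 17 mod 9 = 8 ✓, 17 mod 5 = 2 ✓

x ≡ 17 (mod 45)


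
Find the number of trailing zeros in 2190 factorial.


floor(2190/5) = 438
floor(2190/25) = 87
floor(2190/125) = 17
floor(2190/625) = 3
Total = 545

545 trailing zeros


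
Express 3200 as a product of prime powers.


3200 / 2 = 1600
1600 / 2 = 800
800 / 2 = 400
400 / 2 = 200
200 / 2 = 100
100 / 2 = 50
50 / 2 = 25
25 / 5 = 5
5 / 5 = 1
3200 = 2^7 × 5^2


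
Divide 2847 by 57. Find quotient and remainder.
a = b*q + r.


2847 = 57 * 49 + 54
Check: 2793 + 54 = 2847

q = 49, r = 54


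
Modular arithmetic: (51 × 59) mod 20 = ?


51 × 59 = 3009
3009 mod 20 = 9


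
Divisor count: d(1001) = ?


1001 = 7^1 × 11^1 × 13^1
d(1001) = (1+1) × (1+1) × (1+1) = 8

8 divisors


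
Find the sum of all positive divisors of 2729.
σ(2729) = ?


Divisors of 2729: 1, 2729
Sum = 1 + 2729 = 2730

σ(2729) = 2730


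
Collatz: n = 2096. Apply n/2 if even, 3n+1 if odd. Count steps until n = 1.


2096 → 1048 → 524 → 262 → 131 → 394 → 197 → 592 → 296 → 148 → 74 → 37 → 112 → 56 → 28 → 14 → 7 → 22 → 11 → 34 → 17 → 52 → 26 → 13 → 40 → 20 → 10 → 5 → 16 → 8 → 4 → 2 → 1
Total steps = 32

32 steps


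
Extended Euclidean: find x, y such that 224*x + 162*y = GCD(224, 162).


Tabular extended Euclidean (each row: r = 224*s + 162*t):
r=224, s=1, t=0
r=162, s=0, t=1
q=1: r=62, s=1, t=-1   [224*(1) + 162*(-1) = 62]
q=2: r=38, s=-2, t=3   [224*(-2) + 162*(3) = 38]
q=1: r=24, s=3, t=-4   [224*(3) + 162*(-4) = 24]
q=1: r=14, s=-5, t=7   [224*(-5) + 162*(7) = 14]
q=1: r=10, s=8, t=-11   [224*(8) + 162*(-11) = 10]
q=1: r=4, s=-13, t=18   [224*(-13) + 162*(18) = 4]
q=2: r=2, s=34, t=-47   [224*(34) + 162*(-47) = 2]
q=2: r=0, s=-81, t=112   [224*(-81) + 162*(112) = 0]
GCD = 2; from the row with r=2: x=34, y=-47
Check: 224*(34) + 162*(-47) = 7616 - 7614 = 2

GCD = 2, x = 34, y = -47


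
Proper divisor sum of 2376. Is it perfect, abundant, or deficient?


Proper divisors: 1, 2, 3, 4, 6, 8, 9, 11, 12, 18, 22, 24, 27, 33, 36, 44, 54, 66, 72, 88, 99, 108, 132, 198, 216, 264, 297, 396, 594, 792, 1188
Sum = 1 + 2 + 3 + 4 + 6 + 8 + 9 + 11 + 12 + 18 + 22 + 24 + 27 + 33 + 36 + 44 + 54 + 66 + 72 + 88 + 99 + 108 + 132 + 198 + 216 + 264 + 297 + 396 + 594 + 792 + 1188 = 4824
4824 > 2376 → abundant

s(2376) = 4824 (abundant)


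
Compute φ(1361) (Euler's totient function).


1361 = 1361
Prime factors: 1361
φ(1361) = 1361 × (1-1/1361)
= 1361 × 1360/1361 = 1360

φ(1361) = 1360


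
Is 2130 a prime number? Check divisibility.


2130 / 2 = 1065 (exact division)
2130 is NOT prime.

No, 2130 is not prime


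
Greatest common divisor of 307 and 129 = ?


307 = 2 * 129 + 49
129 = 2 * 49 + 31
49 = 1 * 31 + 18
31 = 1 * 18 + 13
18 = 1 * 13 + 5
13 = 2 * 5 + 3
5 = 1 * 3 + 2
3 = 1 * 2 + 1
2 = 2 * 1 + 0
GCD = 1


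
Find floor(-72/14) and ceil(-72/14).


-72/14 = -5.1429
floor = -6
ceil = -5

floor = -6, ceil = -5


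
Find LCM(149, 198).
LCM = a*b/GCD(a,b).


GCD(149, 198) = 1
LCM = 149*198/1 = 29502/1 = 29502

LCM = 29502


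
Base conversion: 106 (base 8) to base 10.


106 (base 8) = 70 (decimal)
70 (decimal) = 70 (base 10)


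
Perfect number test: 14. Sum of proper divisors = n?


Proper divisors of 14: 1, 2, 7
Sum = 1 + 2 + 7 = 10

No, 14 is not perfect (10 ≠ 14)


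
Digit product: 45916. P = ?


4 × 5 × 9 × 1 × 6 = 1080


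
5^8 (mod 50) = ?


5^1 mod 50 = 5
5^2 mod 50 = 25
5^3 mod 50 = 25
5^4 mod 50 = 25
5^5 mod 50 = 25
5^6 mod 50 = 25
5^7 mod 50 = 25
5^8 mod 50 = 25


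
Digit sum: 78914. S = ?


7 + 8 + 9 + 1 + 4 = 29


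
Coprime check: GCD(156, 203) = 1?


Euclidean algorithm:
203 = 1 * 156 + 47
156 = 3 * 47 + 15
47 = 3 * 15 + 2
15 = 7 * 2 + 1
2 = 2 * 1 + 0
GCD(156, 203) = 1

Yes, coprime (GCD = 1)


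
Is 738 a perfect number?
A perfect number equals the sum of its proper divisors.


Proper divisors of 738: 1, 2, 3, 6, 9, 18, 41, 82, 123, 246, 369
Sum = 1 + 2 + 3 + 6 + 9 + 18 + 41 + 82 + 123 + 246 + 369 = 900

No, 738 is not perfect (900 ≠ 738)


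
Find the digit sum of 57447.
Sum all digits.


5 + 7 + 4 + 4 + 7 = 27


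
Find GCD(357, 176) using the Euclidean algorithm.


357 = 2 * 176 + 5
176 = 35 * 5 + 1
5 = 5 * 1 + 0
GCD = 1


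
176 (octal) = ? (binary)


176 (base 8) = 126 (decimal)
126 (decimal) = 1111110 (base 2)


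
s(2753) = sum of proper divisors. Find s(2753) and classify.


Proper divisors: 1
Sum = 1 = 1
1 < 2753 → deficient

s(2753) = 1 (deficient)


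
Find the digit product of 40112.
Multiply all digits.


4 × 0 × 1 × 1 × 2 = 0


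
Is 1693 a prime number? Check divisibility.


Check divisors up to sqrt(1693) = 41.1461
No divisors found.
1693 is prime.

Yes, 1693 is prime


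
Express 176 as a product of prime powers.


176 / 2 = 88
88 / 2 = 44
44 / 2 = 22
22 / 2 = 11
11 / 11 = 1
176 = 2^4 × 11


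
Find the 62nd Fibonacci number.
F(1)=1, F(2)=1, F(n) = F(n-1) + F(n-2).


Sequence: 1, 1, 2, 3, 5, 8, 13, 21, 34, 55, 89, 144, 233, 377, 610, 987, 1597, 2584, 4181, 6765, 10946, 17711, 28657, 46368, 75025, 121393, 196418, 317811, 514229, 832040, 1346269, 2178309, 3524578, 5702887, 9227465, 14930352, 24157817, 39088169, 63245986, 102334155, 165580141, 267914296, 433494437, 701408733, 1134903170, 1836311903, 2971215073, 4807526976, 7778742049, 12586269025, 20365011074, 32951280099, 53316291173, 86267571272, 139583862445, 225851433717, 365435296162, 591286729879, 956722026041, 1548008755920, 2504730781961, 4052739537881
F(62) = 4052739537881


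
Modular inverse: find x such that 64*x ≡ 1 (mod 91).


Use the extended Euclidean algorithm on (91, 64); each row r = 91*s + 64*t:
r=91, s=1, t=0
r=64, s=0, t=1
q=1: r=27, s=1, t=-1   [91*(1) + 64*(-1) = 27]
q=2: r=10, s=-2, t=3   [91*(-2) + 64*(3) = 10]
q=2: r=7, s=5, t=-7   [91*(5) + 64*(-7) = 7]
q=1: r=3, s=-7, t=10   [91*(-7) + 64*(10) = 3]
q=2: r=1, s=19, t=-27   [91*(19) + 64*(-27) = 1]
q=3: r=0, s=-64, t=91   [91*(-64) + 64*(91) = 0]
GCD = 1 with t = -27, so 64*(-27) ≡ 1 (mod 91)
Inverse = -27 mod 91 = 64
Check: 64 * 64 = 4096 ≡ 1 (mod 91)

64^(-1) ≡ 64 (mod 91)


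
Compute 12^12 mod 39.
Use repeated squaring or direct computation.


12^1 mod 39 = 12
12^2 mod 39 = 27
12^3 mod 39 = 12
12^4 mod 39 = 27
12^5 mod 39 = 12
12^6 mod 39 = 27
12^7 mod 39 = 12
12^8 mod 39 = 27
12^9 mod 39 = 12
12^10 mod 39 = 27
12^11 mod 39 = 12
12^12 mod 39 = 27


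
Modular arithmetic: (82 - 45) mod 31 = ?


82 - 45 = 37
37 mod 31 = 6


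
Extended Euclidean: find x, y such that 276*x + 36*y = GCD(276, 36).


Tabular extended Euclidean (each row: r = 276*s + 36*t):
r=276, s=1, t=0
r=36, s=0, t=1
q=7: r=24, s=1, t=-7   [276*(1) + 36*(-7) = 24]
q=1: r=12, s=-1, t=8   [276*(-1) + 36*(8) = 12]
q=2: r=0, s=3, t=-23   [276*(3) + 36*(-23) = 0]
GCD = 12; from the row with r=12: x=-1, y=8
Check: 276*(-1) + 36*(8) = -276 + 288 = 12

GCD = 12, x = -1, y = 8


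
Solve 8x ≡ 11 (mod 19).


GCD(8, 19) = 1, unique solution
a^(-1) mod 19 = 12
x = 12 * 11 mod 19 = 18

x ≡ 18 (mod 19)
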